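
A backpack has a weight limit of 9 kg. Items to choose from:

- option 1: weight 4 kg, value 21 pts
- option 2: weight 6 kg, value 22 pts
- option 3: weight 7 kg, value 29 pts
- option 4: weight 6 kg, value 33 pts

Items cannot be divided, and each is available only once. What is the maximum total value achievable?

33 pts

Check high-value combinations within 9 kg:
- option 4: weight 6, value 33
- option 3: weight 7, value 29
- option 2: weight 6, value 22
Best: 33 pts.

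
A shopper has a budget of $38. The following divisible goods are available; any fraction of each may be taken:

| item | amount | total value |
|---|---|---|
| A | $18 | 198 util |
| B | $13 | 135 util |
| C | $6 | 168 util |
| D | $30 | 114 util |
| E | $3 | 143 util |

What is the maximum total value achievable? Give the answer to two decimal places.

623.23

Take in order of value per unit:
- E (143/3 per unit): all 3 → value 143, running total 143.00
- C (168/6 per unit): all 6 → value 168, running total 311.00
- A (198/18 per unit): all 18 → value 198, running total 509.00
- B (135/13 per unit): 11 of 13 → value 11×135/13 = 114.2308, running total 623.23
Total 623.23.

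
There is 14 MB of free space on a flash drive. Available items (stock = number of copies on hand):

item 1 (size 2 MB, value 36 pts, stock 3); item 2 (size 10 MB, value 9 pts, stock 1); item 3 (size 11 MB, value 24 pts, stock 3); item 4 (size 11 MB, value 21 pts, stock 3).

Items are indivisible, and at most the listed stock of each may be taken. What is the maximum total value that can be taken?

Best selections within size 14 and stock limits:
- 3×item 1: size 6, value 108
- 2×item 1 + 1×item 2: size 14, value 81
Best: 108 pts.

108 pts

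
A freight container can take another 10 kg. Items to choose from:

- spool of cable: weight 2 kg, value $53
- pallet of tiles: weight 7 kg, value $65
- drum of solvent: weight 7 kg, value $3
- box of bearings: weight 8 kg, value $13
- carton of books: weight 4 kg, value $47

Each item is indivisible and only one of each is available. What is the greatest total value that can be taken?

$118

This is a 0/1 knapsack; check combinations near the capacity.
- spool of cable+pallet of tiles: weight 2+7=9, value 53+65=118
- spool of cable+carton of books: weight 2+4=6, value 53+47=100
- spool of cable+box of bearings: weight 2+8=10, value 53+13=66
- pallet of tiles: weight 7, value 65
- spool of cable+drum of solvent: weight 2+7=9, value 53+3=56
Best: $118.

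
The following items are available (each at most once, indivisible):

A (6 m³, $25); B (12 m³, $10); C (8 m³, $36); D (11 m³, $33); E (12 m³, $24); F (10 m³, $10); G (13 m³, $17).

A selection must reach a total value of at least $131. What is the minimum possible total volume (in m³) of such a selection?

50

Subsets with value ≥ 131, sorted by total volume:
- A+C+D+E+G: volume 50, value 135
- A+B+C+D+E+F: volume 59, value 138
Minimum volume: 50 m³.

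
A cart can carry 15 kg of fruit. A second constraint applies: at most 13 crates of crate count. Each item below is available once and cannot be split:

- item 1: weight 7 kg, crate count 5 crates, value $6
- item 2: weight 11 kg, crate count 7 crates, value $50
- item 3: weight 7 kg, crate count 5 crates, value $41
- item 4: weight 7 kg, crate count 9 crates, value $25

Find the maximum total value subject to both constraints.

Feasible sets respecting both limits:
- item 2: weight 11, crate count 7, value 50
- item 1+item 3: weight 14, crate count 10, value 47
- item 3: weight 7, crate count 5, value 41
Best: $50.

$50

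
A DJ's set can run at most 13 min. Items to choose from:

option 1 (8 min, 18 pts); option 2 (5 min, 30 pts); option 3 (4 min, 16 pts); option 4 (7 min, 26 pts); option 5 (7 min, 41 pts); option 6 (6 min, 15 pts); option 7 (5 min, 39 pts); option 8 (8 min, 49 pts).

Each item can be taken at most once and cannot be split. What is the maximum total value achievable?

Check high-value combinations within 13 min:
- option 7+option 8: duration 5+8=13, value 39+49=88
- option 5+option 7: duration 7+5=12, value 41+39=80
- option 2+option 8: duration 5+8=13, value 30+49=79
- option 2+option 5: duration 5+7=12, value 30+41=71
- option 2+option 7: duration 5+5=10, value 30+39=69
Best: 88 pts.

88 pts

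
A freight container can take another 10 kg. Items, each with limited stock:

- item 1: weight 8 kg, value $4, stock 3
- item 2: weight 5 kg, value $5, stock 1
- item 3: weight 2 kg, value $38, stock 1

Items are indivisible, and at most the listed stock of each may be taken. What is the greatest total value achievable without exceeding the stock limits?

$43

Best selections within weight 10 and stock limits:
- 1×item 2 + 1×item 3: weight 7, value 43
- 1×item 1 + 1×item 3: weight 10, value 42
- 1×item 3: weight 2, value 38
Best: $43.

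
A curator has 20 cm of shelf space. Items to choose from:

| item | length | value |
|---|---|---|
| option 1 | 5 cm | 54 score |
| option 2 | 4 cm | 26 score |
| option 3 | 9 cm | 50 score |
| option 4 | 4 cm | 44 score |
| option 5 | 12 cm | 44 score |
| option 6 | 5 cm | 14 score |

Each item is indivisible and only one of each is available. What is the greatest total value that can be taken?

Check high-value combinations within 20 cm:
- option 1+option 3+option 4: length 5+9+4=18, value 54+50+44=148
- option 1+option 2+option 4+option 6: length 5+4+4+5=18, value 54+26+44+14=138
- option 1+option 2+option 3: length 5+4+9=18, value 54+26+50=130
- option 1+option 2+option 4: length 5+4+4=13, value 54+26+44=124
- option 2+option 3+option 4: length 4+9+4=17, value 26+50+44=120
Best: 148 score.

148 score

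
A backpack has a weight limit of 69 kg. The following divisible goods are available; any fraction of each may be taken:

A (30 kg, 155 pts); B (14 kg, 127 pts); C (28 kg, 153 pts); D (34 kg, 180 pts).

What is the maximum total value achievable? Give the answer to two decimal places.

422.94

Take in order of value per unit:
- B (127/14 per unit): all 14 → value 127, running total 127.00
- C (153/28 per unit): all 28 → value 153, running total 280.00
- D (180/34 per unit): 27 of 34 → value 27×180/34 = 142.9412, running total 422.94
Total 422.94.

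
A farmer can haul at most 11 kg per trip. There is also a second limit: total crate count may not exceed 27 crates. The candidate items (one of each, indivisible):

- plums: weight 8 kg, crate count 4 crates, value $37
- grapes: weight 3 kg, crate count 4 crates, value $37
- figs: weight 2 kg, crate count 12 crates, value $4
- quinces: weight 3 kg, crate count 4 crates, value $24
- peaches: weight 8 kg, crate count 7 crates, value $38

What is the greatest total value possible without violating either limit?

Feasible sets respecting both limits:
- grapes+peaches: weight 11, crate count 11, value 75
- plums+grapes: weight 11, crate count 8, value 74
- grapes+figs+quinces: weight 8, crate count 20, value 65
Best: $75.

$75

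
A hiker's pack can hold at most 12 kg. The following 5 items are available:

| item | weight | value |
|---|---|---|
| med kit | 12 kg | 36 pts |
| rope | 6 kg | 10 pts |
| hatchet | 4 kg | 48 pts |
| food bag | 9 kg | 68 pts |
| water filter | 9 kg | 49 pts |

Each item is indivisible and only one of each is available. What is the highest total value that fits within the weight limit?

Check high-value combinations within 12 kg:
- food bag: weight 9, value 68
- rope+hatchet: weight 6+4=10, value 10+48=58
- water filter: weight 9, value 49
Best: 68 pts.

68 pts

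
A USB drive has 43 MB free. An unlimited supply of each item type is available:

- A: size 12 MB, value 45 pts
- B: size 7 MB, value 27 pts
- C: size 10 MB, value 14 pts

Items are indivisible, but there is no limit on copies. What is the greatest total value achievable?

Best value-per-unit is B at 27/7; filling with it alone gives 6×27 = 162.
Optimal mix: 3×A + 1×B → size 43, value 162.

162 pts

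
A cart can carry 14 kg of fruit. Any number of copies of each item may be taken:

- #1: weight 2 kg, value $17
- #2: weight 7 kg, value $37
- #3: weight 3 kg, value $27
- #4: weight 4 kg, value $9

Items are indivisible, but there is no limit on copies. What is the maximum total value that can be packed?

$125

Best value-per-unit is #3 at 27/3; filling with it alone gives 4×27 = 108.
Optimal mix: 1×#1 + 4×#3 → weight 14, value 125.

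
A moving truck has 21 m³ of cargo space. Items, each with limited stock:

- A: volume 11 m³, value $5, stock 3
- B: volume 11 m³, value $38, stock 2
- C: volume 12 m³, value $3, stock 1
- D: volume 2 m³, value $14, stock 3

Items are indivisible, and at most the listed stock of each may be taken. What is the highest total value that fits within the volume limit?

$80

Top feasible selections:
- 1×B + 3×D: volume 17, value 80
- 1×B + 2×D: volume 15, value 66
- 1×B + 1×D: volume 13, value 52
- 1×A + 3×D: volume 17, value 47
Best: $80.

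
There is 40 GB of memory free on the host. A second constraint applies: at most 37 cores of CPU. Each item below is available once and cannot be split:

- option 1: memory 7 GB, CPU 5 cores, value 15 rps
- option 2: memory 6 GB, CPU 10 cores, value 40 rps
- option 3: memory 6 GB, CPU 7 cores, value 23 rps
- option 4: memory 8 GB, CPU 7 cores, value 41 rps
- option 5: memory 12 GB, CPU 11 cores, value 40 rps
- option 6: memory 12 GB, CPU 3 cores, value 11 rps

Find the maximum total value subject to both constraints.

Feasible sets respecting both limits:
- option 2+option 3+option 4+option 5: memory 32, CPU 35, value 144
- option 1+option 2+option 4+option 5: memory 33, CPU 33, value 136
- option 2+option 4+option 5+option 6: memory 38, CPU 31, value 132
- option 1+option 2+option 3+option 4+option 6: memory 39, CPU 32, value 130
Best: 144 rps.

144 rps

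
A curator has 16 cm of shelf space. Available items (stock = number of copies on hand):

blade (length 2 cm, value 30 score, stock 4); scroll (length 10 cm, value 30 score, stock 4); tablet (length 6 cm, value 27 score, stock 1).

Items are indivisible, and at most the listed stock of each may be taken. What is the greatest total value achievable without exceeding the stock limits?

Best selections within length 16 and stock limits:
- 4×blade + 1×tablet: length 14, value 147
- 4×blade: length 8, value 120
Best: 147 score.

147 score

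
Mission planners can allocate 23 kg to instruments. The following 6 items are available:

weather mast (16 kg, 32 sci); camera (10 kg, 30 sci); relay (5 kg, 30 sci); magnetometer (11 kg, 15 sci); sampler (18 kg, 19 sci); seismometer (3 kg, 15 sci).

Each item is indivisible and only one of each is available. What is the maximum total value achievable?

75 sci

Check high-value combinations within 23 kg:
- camera+relay+seismometer: mass 10+5+3=18, value 30+30+15=75
- weather mast+relay: mass 16+5=21, value 32+30=62
- camera+relay: mass 10+5=15, value 30+30=60
Best: 75 sci.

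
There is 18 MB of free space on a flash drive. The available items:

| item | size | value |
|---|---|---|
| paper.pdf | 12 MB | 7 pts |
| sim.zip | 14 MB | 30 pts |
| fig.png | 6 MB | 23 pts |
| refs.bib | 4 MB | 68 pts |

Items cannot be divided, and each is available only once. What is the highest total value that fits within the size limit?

This is a 0/1 knapsack; check combinations near the capacity.
- sim.zip+refs.bib: size 14+4=18, value 30+68=98
- fig.png+refs.bib: size 6+4=10, value 23+68=91
- paper.pdf+refs.bib: size 12+4=16, value 7+68=75
- refs.bib: size 4, value 68
- sim.zip: size 14, value 30
Best: 98 pts.

98 pts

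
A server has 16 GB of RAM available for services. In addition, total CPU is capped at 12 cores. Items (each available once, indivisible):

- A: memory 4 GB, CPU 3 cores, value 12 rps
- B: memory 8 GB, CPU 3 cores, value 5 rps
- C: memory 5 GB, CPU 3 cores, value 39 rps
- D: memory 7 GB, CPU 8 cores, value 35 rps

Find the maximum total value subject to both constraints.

74 rps

Feasible sets respecting both limits:
- C+D: memory 12, CPU 11, value 74
- A+C: memory 9, CPU 6, value 51
- A+D: memory 11, CPU 11, value 47
- B+C: memory 13, CPU 6, value 44
Best: 74 rps.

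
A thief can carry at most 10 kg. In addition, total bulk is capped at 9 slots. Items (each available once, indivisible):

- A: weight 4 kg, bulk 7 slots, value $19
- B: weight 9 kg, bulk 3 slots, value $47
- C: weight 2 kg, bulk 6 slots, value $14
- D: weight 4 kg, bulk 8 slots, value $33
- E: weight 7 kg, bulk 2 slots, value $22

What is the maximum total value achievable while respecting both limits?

$47

Feasible sets respecting both limits:
- B: weight 9, bulk 3, value 47
- C+E: weight 9, bulk 8, value 36
- D: weight 4, bulk 8, value 33
- E: weight 7, bulk 2, value 22
Best: $47.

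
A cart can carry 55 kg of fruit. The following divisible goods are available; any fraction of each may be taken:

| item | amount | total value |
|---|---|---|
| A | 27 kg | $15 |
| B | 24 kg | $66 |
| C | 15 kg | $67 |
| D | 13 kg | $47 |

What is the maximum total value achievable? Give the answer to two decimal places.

181.67

Take in order of value per unit:
- C (67/15 per unit): all 15 → value 67, running total 67.00
- D (47/13 per unit): all 13 → value 47, running total 114.00
- B (66/24 per unit): all 24 → value 66, running total 180.00
- A (15/27 per unit): 3 of 27 → value 3×15/27 = 1.6667, running total 181.67
Total 181.67.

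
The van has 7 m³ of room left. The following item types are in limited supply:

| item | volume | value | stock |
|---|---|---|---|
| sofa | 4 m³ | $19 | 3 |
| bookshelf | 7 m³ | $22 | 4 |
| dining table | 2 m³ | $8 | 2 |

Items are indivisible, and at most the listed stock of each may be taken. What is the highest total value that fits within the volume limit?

$27

Top feasible selections:
- 1×sofa + 1×dining table: volume 6, value 27
- 1×bookshelf: volume 7, value 22
Best: $27.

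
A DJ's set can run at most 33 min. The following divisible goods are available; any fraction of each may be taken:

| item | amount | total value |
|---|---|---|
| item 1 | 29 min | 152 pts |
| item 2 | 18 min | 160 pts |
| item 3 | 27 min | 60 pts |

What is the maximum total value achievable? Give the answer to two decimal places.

Take in order of value per unit:
- item 2 (160/18 per unit): all 18 → value 160, running total 160.00
- item 1 (152/29 per unit): 15 of 29 → value 15×152/29 = 78.6207, running total 238.62
Total 238.62.

238.62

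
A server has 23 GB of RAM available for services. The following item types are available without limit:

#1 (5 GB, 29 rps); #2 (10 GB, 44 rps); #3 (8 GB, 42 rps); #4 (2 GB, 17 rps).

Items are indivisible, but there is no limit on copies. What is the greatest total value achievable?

Best value-per-unit is #4 at 17/2, and filling with it alone uses memory 11×2=22. No mix of the others beats 11×17 = 187.

187 rps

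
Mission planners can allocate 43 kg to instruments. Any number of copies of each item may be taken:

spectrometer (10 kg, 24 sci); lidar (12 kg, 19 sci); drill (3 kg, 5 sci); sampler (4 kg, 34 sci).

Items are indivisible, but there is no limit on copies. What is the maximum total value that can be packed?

345 sci

Best value-per-unit is sampler at 34/4; filling with it alone gives 10×34 = 340.
Optimal mix: 1×drill + 10×sampler → mass 43, value 345.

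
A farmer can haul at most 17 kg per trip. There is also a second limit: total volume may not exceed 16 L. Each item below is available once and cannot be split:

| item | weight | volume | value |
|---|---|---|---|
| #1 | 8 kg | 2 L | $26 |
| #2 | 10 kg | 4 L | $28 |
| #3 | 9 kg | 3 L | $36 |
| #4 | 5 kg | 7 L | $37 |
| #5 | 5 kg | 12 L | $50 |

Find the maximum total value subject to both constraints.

$86

Feasible sets respecting both limits:
- #3+#5: weight 14, volume 15, value 86
- #2+#5: weight 15, volume 16, value 78
- #1+#5: weight 13, volume 14, value 76
Best: $86.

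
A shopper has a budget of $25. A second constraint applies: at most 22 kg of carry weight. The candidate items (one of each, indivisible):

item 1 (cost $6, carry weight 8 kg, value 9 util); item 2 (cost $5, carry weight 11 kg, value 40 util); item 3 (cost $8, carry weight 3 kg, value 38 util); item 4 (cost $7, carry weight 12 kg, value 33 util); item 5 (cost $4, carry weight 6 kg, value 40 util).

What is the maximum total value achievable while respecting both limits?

118 util

Feasible sets respecting both limits:
- item 2+item 3+item 5: cost 17, carry weight 20, value 118
- item 3+item 4+item 5: cost 19, carry weight 21, value 111
- item 1+item 2+item 3: cost 19, carry weight 22, value 87
Best: 118 util.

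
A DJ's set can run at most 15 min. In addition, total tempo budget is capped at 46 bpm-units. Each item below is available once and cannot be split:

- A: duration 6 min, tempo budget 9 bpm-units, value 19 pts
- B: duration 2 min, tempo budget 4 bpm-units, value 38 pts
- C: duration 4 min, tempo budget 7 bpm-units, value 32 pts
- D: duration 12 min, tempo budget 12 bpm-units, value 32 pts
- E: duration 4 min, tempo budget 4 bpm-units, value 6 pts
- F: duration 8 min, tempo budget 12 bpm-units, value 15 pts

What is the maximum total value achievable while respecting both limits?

Feasible sets respecting both limits:
- A+B+C: duration 12, tempo budget 20, value 89
- B+C+F: duration 14, tempo budget 23, value 85
- B+C+E: duration 10, tempo budget 15, value 76
Best: 89 pts.

89 pts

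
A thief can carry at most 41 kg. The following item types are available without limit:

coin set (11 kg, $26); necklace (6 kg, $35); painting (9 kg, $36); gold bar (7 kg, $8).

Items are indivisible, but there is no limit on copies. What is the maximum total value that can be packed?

$211

Best value-per-unit is necklace at 35/6; filling with it alone gives 6×35 = 210.
Optimal mix: 5×necklace + 1×painting → weight 39, value 211.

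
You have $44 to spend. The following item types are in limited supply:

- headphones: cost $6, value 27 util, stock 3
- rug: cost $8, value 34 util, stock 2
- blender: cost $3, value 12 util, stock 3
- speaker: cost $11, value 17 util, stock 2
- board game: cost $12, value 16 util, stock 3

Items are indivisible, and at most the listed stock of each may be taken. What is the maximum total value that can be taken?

185 util

Best selections within cost 44 and stock limits:
- 3×headphones + 2×rug + 3×blender: cost 43, value 185
- 3×headphones + 2×rug + 2×blender: cost 40, value 173
- 3×headphones + 2×rug + 1×blender: cost 37, value 161
- 2×headphones + 2×rug + 3×blender: cost 37, value 158
Best: 185 util.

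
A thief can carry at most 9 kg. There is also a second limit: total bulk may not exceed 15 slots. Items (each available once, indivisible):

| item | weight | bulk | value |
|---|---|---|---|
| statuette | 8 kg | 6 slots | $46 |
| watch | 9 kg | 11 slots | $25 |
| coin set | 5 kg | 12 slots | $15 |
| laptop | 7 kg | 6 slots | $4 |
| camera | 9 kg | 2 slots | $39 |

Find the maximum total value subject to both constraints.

$46

Feasible sets respecting both limits:
- statuette: weight 8, bulk 6, value 46
- camera: weight 9, bulk 2, value 39
- watch: weight 9, bulk 11, value 25
Best: $46.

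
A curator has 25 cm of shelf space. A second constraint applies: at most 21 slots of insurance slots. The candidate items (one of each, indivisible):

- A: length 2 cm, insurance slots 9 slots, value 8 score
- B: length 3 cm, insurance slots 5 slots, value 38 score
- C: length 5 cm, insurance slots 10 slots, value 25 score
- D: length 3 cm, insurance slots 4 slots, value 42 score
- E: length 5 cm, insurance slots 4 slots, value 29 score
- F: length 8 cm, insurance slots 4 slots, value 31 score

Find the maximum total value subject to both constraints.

140 score

Feasible sets respecting both limits:
- B+D+E+F: length 19, insurance slots 17, value 140
- B+D+F: length 14, insurance slots 13, value 111
- A+D+E+F: length 18, insurance slots 21, value 110
Best: 140 score.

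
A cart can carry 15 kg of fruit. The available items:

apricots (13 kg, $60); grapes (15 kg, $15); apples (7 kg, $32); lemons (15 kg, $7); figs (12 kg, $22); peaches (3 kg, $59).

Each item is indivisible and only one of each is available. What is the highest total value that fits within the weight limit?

$91

This is a 0/1 knapsack; check combinations near the capacity.
- apples+peaches: weight 7+3=10, value 32+59=91
- figs+peaches: weight 12+3=15, value 22+59=81
- apricots: weight 13, value 60
Best: $91.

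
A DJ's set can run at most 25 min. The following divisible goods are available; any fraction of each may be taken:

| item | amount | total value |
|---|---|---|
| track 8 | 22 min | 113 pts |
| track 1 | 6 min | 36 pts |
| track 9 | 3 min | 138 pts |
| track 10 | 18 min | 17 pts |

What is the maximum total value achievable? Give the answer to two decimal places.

Take in order of value per unit:
- track 9 (138/3 per unit): all 3 → value 138, running total 138.00
- track 1 (36/6 per unit): all 6 → value 36, running total 174.00
- track 8 (113/22 per unit): 16 of 22 → value 16×113/22 = 82.1818, running total 256.18
Total 256.18.

256.18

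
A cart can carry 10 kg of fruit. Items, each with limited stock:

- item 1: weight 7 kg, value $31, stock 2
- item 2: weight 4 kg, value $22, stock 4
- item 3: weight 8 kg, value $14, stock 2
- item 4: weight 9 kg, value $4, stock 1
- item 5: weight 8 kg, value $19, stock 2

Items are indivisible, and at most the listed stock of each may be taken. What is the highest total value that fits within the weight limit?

$44

Top feasible selections:
- 2×item 2: weight 8, value 44
- 1×item 1: weight 7, value 31
- 1×item 2: weight 4, value 22
Best: $44.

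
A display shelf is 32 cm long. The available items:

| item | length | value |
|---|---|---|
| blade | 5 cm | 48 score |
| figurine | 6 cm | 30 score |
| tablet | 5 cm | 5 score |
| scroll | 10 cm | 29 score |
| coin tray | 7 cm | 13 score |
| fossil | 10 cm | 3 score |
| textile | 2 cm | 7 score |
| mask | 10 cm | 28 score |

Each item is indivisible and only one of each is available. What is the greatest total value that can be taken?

Check high-value combinations within 32 cm:
- blade+figurine+scroll+mask: length 5+6+10+10=31, value 48+30+29+28=135
- blade+figurine+scroll+coin tray+textile: length 5+6+10+7+2=30, value 48+30+29+13+7=127
- blade+figurine+coin tray+textile+mask: length 5+6+7+2+10=30, value 48+30+13+7+28=126
- blade+figurine+scroll+coin tray: length 5+6+10+7=28, value 48+30+29+13=120
- blade+figurine+tablet+scroll+textile: length 5+6+5+10+2=28, value 48+30+5+29+7=119
Best: 135 score.

135 score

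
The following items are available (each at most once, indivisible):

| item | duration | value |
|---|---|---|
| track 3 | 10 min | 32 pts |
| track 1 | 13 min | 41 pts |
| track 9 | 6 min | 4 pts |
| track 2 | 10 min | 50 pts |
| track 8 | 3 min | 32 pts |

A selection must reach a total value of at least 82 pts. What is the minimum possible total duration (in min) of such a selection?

13

Subsets with value ≥ 82, sorted by total duration:
- track 2+track 8: duration 13, value 82
- track 9+track 2+track 8: duration 19, value 86
Minimum duration: 13 min.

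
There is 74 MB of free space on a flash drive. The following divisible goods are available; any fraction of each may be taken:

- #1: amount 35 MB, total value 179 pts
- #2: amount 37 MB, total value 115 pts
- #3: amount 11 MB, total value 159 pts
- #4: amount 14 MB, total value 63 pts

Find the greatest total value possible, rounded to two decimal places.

Take in order of value per unit:
- #3 (159/11 per unit): all 11 → value 159, running total 159.00
- #1 (179/35 per unit): all 35 → value 179, running total 338.00
- #4 (63/14 per unit): all 14 → value 63, running total 401.00
- #2 (115/37 per unit): 14 of 37 → value 14×115/37 = 43.5135, running total 444.51
Total 444.51.

444.51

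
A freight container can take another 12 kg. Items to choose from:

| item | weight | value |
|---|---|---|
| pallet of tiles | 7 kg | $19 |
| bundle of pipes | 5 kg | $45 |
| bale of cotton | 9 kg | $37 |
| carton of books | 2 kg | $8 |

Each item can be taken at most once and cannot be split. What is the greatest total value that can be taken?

$64

This is a 0/1 knapsack; check combinations near the capacity.
- pallet of tiles+bundle of pipes: weight 7+5=12, value 19+45=64
- bundle of pipes+carton of books: weight 5+2=7, value 45+8=53
- bundle of pipes: weight 5, value 45
- bale of cotton+carton of books: weight 9+2=11, value 37+8=45
Best: $64.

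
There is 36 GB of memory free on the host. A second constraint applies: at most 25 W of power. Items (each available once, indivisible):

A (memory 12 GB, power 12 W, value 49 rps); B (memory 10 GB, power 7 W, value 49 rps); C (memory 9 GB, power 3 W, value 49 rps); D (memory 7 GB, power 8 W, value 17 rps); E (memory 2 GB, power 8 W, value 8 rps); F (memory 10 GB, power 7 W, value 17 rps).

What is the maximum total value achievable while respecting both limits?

147 rps

Feasible sets respecting both limits:
- A+B+C: memory 31, power 22, value 147
- B+C+D+F: memory 36, power 25, value 132
- B+C+E+F: memory 31, power 25, value 123
- A+C+D: memory 28, power 23, value 115
Best: 147 rps.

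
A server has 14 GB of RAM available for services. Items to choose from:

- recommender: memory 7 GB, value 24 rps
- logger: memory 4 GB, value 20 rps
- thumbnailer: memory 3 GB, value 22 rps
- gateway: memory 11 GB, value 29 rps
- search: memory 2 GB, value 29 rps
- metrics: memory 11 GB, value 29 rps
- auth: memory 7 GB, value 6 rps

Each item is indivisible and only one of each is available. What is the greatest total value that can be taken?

This is a 0/1 knapsack; check combinations near the capacity.
- recommender+thumbnailer+search: memory 7+3+2=12, value 24+22+29=75
- recommender+logger+search: memory 7+4+2=13, value 24+20+29=73
- logger+thumbnailer+search: memory 4+3+2=9, value 20+22+29=71
- recommender+logger+thumbnailer: memory 7+4+3=14, value 24+20+22=66
- gateway+search: memory 11+2=13, value 29+29=58
Best: 75 rps.

75 rps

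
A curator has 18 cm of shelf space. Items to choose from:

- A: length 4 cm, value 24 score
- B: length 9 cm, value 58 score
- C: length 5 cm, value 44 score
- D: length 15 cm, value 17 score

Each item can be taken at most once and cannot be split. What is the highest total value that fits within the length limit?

126 score

Check high-value combinations within 18 cm:
- A+B+C: length 4+9+5=18, value 24+58+44=126
- B+C: length 9+5=14, value 58+44=102
- A+B: length 4+9=13, value 24+58=82
Best: 126 score.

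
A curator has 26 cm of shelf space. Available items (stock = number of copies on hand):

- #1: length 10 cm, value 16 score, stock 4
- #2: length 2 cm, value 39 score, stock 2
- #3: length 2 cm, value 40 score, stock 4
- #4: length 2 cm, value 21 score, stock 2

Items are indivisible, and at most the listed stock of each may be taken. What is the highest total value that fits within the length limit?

296 score

Top feasible selections:
- 1×#1 + 2×#2 + 4×#3 + 2×#4: length 26, value 296
- 2×#2 + 4×#3 + 2×#4: length 16, value 280
Best: 296 score.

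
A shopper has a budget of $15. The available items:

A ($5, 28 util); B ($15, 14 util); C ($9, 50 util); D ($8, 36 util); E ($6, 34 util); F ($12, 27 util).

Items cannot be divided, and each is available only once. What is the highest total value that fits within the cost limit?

84 util

This is a 0/1 knapsack; check combinations near the capacity.
- C+E: cost 9+6=15, value 50+34=84
- A+C: cost 5+9=14, value 28+50=78
- D+E: cost 8+6=14, value 36+34=70
- A+D: cost 5+8=13, value 28+36=64
- A+E: cost 5+6=11, value 28+34=62
Best: 84 util.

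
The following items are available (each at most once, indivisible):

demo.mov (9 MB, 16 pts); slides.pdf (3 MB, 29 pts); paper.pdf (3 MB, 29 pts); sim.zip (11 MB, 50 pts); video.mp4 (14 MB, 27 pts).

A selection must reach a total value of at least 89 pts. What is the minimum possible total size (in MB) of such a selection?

Subsets with value ≥ 89, sorted by total size:
- slides.pdf+paper.pdf+sim.zip: size 17, value 108
- demo.mov+slides.pdf+sim.zip: size 23, value 95
- demo.mov+paper.pdf+sim.zip: size 23, value 95
Minimum size: 17 MB.

17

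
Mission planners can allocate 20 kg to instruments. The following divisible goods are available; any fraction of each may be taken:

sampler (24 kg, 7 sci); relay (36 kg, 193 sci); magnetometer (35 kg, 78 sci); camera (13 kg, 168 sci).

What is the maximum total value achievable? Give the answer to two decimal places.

205.53

Take in order of value per unit:
- camera (168/13 per unit): all 13 → value 168, running total 168.00
- relay (193/36 per unit): 7 of 36 → value 7×193/36 = 37.5278, running total 205.53
Total 205.53.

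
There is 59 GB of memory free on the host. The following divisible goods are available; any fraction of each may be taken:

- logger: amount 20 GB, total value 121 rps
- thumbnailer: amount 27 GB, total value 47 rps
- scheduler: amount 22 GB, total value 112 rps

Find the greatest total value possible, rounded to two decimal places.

262.59

Take in order of value per unit:
- logger (121/20 per unit): all 20 → value 121, running total 121.00
- scheduler (112/22 per unit): all 22 → value 112, running total 233.00
- thumbnailer (47/27 per unit): 17 of 27 → value 17×47/27 = 29.5926, running total 262.59
Total 262.59.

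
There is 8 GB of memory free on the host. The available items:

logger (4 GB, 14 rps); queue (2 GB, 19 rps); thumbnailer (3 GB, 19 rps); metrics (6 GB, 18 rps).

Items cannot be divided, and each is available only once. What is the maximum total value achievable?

Check high-value combinations within 8 GB:
- queue+thumbnailer: memory 2+3=5, value 19+19=38
- queue+metrics: memory 2+6=8, value 19+18=37
- logger+queue: memory 4+2=6, value 14+19=33
- logger+thumbnailer: memory 4+3=7, value 14+19=33
Best: 38 rps.

38 rps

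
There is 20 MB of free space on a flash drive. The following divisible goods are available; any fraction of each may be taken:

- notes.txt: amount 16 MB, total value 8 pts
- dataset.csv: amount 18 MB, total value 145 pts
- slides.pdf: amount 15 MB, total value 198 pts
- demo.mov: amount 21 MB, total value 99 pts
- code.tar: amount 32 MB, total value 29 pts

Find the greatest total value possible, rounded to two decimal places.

Take in order of value per unit:
- slides.pdf (198/15 per unit): all 15 → value 198, running total 198.00
- dataset.csv (145/18 per unit): 5 of 18 → value 5×145/18 = 40.2778, running total 238.28
Total 238.28.

238.28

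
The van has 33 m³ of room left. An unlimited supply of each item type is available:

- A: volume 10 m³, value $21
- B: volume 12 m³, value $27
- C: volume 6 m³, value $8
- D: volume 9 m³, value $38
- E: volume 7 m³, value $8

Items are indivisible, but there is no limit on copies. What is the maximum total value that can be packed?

Best value-per-unit is D at 38/9; filling with it alone gives 3×38 = 114.
Optimal mix: 1×C + 3×D → volume 33, value 122.

$122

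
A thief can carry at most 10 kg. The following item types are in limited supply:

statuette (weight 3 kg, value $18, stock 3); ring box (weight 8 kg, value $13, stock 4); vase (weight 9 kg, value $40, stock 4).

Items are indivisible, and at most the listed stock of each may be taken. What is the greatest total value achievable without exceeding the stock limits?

$54

Top feasible selections:
- 3×statuette: weight 9, value 54
- 1×vase: weight 9, value 40
Best: $54.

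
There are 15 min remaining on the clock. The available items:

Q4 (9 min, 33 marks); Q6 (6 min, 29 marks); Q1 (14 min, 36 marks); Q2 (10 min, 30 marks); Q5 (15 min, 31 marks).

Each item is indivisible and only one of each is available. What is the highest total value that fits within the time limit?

62 marks

This is a 0/1 knapsack; check combinations near the capacity.
- Q4+Q6: time 9+6=15, value 33+29=62
- Q1: time 14, value 36
- Q4: time 9, value 33
- Q5: time 15, value 31
Best: 62 marks.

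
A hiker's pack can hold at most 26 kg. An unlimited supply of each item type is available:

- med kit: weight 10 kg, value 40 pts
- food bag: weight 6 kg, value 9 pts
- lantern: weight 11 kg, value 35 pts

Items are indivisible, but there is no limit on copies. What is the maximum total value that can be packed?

89 pts

Best value-per-unit is med kit at 40/10; filling with it alone gives 2×40 = 80.
Optimal mix: 2×med kit + 1×food bag → weight 26, value 89.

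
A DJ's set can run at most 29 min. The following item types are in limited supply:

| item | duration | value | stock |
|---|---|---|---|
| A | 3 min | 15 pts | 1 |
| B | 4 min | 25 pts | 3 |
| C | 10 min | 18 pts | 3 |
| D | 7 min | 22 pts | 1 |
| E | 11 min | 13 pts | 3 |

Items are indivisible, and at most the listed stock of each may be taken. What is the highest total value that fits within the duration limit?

Best selections within duration 29 and stock limits:
- 3×B + 1×C + 1×D: duration 29, value 115
- 1×A + 3×B + 1×D: duration 22, value 112
- 1×A + 3×B + 1×C: duration 25, value 108
Best: 115 pts.

115 pts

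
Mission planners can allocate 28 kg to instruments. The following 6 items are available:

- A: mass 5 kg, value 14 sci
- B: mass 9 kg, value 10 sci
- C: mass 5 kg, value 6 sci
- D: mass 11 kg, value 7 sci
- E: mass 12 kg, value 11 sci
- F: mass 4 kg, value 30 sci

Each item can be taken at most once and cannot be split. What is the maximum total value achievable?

Check high-value combinations within 28 kg:
- A+C+E+F: mass 5+5+12+4=26, value 14+6+11+30=61
- A+B+C+F: mass 5+9+5+4=23, value 14+10+6+30=60
- A+C+D+F: mass 5+5+11+4=25, value 14+6+7+30=57
Best: 61 sci.

61 sci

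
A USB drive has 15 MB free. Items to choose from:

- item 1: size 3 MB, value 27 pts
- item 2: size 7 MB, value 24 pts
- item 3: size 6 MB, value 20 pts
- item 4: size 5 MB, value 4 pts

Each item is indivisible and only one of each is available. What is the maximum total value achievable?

This is a 0/1 knapsack; check combinations near the capacity.
- item 1+item 2+item 4: size 3+7+5=15, value 27+24+4=55
- item 1+item 2: size 3+7=10, value 27+24=51
- item 1+item 3+item 4: size 3+6+5=14, value 27+20+4=51
- item 1+item 3: size 3+6=9, value 27+20=47
Best: 55 pts.

55 pts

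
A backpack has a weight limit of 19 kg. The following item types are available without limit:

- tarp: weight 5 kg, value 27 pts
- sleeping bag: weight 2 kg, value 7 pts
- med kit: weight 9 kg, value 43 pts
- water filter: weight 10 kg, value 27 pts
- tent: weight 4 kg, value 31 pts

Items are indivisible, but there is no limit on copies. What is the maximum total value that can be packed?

Best value-per-unit is tent at 31/4; filling with it alone gives 4×31 = 124.
Optimal mix: 1×sleeping bag + 4×tent → weight 18, value 131.

131 pts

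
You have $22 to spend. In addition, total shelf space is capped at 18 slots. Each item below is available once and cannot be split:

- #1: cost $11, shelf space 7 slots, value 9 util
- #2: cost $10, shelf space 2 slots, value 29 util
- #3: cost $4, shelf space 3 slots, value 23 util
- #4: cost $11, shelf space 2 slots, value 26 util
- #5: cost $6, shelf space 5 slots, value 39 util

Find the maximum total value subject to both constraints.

91 util

Feasible sets respecting both limits:
- #2+#3+#5: cost 20, shelf space 10, value 91
- #3+#4+#5: cost 21, shelf space 10, value 88
- #1+#3+#5: cost 21, shelf space 15, value 71
Best: 91 util.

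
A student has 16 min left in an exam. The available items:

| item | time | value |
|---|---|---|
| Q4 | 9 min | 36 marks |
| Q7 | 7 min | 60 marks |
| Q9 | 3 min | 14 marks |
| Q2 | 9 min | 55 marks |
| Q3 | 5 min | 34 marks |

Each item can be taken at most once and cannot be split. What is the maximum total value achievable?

This is a 0/1 knapsack; check combinations near the capacity.
- Q7+Q2: time 7+9=16, value 60+55=115
- Q7+Q9+Q3: time 7+3+5=15, value 60+14+34=108
- Q4+Q7: time 9+7=16, value 36+60=96
- Q7+Q3: time 7+5=12, value 60+34=94
- Q2+Q3: time 9+5=14, value 55+34=89
Best: 115 marks.

115 marks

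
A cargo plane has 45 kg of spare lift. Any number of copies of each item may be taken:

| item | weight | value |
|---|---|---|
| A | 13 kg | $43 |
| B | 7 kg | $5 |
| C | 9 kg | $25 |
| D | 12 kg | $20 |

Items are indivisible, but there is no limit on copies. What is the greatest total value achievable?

Best value-per-unit is A at 43/13; filling with it alone gives 3×43 = 129.
Optimal mix: 2×A + 2×C → weight 44, value 136.

$136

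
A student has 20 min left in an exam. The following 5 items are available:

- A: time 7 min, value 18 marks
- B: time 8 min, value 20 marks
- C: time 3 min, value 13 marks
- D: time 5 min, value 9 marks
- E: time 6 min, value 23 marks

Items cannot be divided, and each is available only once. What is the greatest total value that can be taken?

56 marks

Check high-value combinations within 20 min:
- B+C+E: time 8+3+6=17, value 20+13+23=56
- A+C+E: time 7+3+6=16, value 18+13+23=54
- B+D+E: time 8+5+6=19, value 20+9+23=52
Best: 56 marks.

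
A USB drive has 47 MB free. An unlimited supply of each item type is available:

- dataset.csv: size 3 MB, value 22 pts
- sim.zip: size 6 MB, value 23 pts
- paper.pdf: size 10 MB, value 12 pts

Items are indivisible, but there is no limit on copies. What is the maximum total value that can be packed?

Best value-per-unit is dataset.csv at 22/3, and filling with it alone uses size 15×3=45. No mix of the others beats 15×22 = 330.

330 pts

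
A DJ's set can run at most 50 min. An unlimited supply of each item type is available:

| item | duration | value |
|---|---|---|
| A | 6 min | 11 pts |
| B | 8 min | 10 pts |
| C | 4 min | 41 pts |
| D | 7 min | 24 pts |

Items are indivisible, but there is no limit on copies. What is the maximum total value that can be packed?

492 pts

Best value-per-unit is C at 41/4, and filling with it alone uses duration 12×4=48. No mix of the others beats 12×41 = 492.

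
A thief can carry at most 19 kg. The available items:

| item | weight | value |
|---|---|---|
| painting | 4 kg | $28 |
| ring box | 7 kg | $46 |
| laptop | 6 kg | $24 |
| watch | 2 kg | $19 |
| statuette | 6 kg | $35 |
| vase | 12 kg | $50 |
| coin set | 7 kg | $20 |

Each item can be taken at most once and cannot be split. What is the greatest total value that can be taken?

$128

Check high-value combinations within 19 kg:
- painting+ring box+watch+statuette: weight 4+7+2+6=19, value 28+46+19+35=128
- painting+ring box+laptop+watch: weight 4+7+6+2=19, value 28+46+24+19=117
- painting+ring box+statuette: weight 4+7+6=17, value 28+46+35=109
Best: $128.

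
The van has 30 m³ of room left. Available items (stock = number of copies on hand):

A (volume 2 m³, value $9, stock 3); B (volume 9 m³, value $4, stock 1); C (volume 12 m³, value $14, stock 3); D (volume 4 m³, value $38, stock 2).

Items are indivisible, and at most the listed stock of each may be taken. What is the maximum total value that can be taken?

Top feasible selections:
- 3×A + 1×C + 2×D: volume 26, value 117
- 2×A + 1×C + 2×D: volume 24, value 108
- 3×A + 1×B + 2×D: volume 23, value 107
- 3×A + 2×D: volume 14, value 103
Best: $117.

$117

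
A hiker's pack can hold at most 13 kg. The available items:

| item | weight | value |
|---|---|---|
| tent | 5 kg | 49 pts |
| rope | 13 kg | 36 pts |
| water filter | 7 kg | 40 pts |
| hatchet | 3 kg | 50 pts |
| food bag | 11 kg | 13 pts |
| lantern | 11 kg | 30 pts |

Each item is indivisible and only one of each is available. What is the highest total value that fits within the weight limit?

This is a 0/1 knapsack; check combinations near the capacity.
- tent+hatchet: weight 5+3=8, value 49+50=99
- water filter+hatchet: weight 7+3=10, value 40+50=90
- tent+water filter: weight 5+7=12, value 49+40=89
- hatchet: weight 3, value 50
Best: 99 pts.

99 pts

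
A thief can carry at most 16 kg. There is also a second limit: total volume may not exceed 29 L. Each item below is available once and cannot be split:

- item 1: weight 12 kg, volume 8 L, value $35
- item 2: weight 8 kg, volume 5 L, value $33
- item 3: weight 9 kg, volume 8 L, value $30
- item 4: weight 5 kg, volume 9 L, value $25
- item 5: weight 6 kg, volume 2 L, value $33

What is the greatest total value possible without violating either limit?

$66

Feasible sets respecting both limits:
- item 2+item 5: weight 14, volume 7, value 66
- item 3+item 5: weight 15, volume 10, value 63
- item 2+item 4: weight 13, volume 14, value 58
Best: $66.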